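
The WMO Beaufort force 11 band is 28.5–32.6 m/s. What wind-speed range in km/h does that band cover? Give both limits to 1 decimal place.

102.6 to 117.4 km/h

28.5–32.6 m/s × 3.6 = 102.6–117.4 km/h.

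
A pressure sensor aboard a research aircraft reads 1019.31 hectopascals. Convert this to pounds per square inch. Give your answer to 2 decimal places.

14.78 psi

1 hPa = 0.0145038 psi, so 1019.31 × 0.0145038 = 14.78 psi.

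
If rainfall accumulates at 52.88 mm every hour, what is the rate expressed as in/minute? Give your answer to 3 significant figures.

52.88 mm/hour × 0.0393701 in/mm × 0.0166667 hour/minute = 0.0347 in/minute.

0.0347 in/minute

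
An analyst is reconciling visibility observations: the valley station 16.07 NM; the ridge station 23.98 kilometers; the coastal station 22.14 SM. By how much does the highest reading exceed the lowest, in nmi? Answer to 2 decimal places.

the ridge station: 23.98 km = 12.9482 nmi.
the coastal station: 22.14 SM = 19.2391 nmi.
Spread: 19.2391 − 12.9482 = 6.29 nmi.

6.29 nmi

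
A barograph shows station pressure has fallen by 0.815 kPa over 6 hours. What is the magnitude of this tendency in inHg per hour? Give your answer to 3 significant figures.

0.0401 inHg per hour

0.815 kPa / 6 h × 0.2953 inHg/kPa = 0.0401 inHg/h.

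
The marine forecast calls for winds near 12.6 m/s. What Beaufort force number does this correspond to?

12.6 m/s lies in the Beaufort 6 band (strong breeze, 10.8–13.8 m/s).

Beaufort force 6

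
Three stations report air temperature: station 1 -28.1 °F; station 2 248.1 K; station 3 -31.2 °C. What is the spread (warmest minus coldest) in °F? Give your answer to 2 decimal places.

station 1: -28.1 °F = -33.389 °C.
station 2: 248.1 K = -25.050 °C.
Spread: (-25.050) − (-33.389) = 8.339 °C = 15.01 °F.

15.01 °F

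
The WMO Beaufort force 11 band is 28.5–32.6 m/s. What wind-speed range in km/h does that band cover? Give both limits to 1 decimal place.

102.6 to 117.4 km/h

28.5–32.6 m/s × 3.6 = 102.6–117.4 km/h.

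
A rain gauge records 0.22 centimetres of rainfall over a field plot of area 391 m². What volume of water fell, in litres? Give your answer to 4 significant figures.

860.2 litres

Depth: 0.22 cm × 10 = 2.2 mm.
1 mm over 1 m² is 1 L, so volume = 2.2 × 391 = 860.2 L.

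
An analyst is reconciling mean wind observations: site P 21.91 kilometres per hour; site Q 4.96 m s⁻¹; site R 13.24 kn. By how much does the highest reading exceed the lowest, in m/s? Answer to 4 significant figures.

1.851 m/s

site P: 21.91 km/h = 6.08611 m/s.
site R: 13.24 kt = 6.81124 m/s.
Spread: 6.81124 − 4.96000 = 1.851 m/s.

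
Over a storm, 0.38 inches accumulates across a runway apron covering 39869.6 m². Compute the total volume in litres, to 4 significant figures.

384800 litres

Depth: 0.38 in × 25.4 = 9.652 mm.
1 mm over 1 m² is 1 L, so volume = 9.652 × 39869.6 = 384821.38 L ≈ 384800 L.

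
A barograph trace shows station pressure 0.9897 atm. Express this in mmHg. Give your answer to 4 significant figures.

752.2 mmHg

1 atm = 760 mmHg, so 0.9897 × 760 = 752.2 mmHg.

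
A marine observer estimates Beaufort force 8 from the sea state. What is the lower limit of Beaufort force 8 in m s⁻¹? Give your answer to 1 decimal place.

Beaufort 8 (gale) spans 17.2–20.7 m/s.

17.2 m/s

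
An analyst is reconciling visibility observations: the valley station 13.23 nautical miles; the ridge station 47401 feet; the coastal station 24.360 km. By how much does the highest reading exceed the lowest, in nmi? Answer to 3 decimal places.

the ridge station: 47401 ft = 7.80120 nmi.
the coastal station: 24.360 km = 13.15335 nmi.
Spread: 13.23000 − 7.80120 = 5.429 nmi.

5.429 nmi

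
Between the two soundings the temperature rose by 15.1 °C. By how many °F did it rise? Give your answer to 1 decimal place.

27.2 °F

Converting a difference, only the 9/5 scale factor applies: Δ°F = 15.1 × 1.8 = 27.2 °F.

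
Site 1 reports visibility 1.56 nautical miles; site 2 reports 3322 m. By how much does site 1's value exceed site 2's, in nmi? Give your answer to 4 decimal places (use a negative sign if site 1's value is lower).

site 2: 3322 m = 1.793737 nmi.
Difference: 1.560000 − 1.793737 = -0.2337 nmi.

-0.2337 nmi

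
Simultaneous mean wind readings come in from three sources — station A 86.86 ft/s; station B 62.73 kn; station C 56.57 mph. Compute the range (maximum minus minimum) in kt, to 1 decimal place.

13.6 kt

station A: 86.86 ft/s = 51.463 kt.
station C: 56.57 mph = 49.158 kt.
Spread: 62.730 − 49.158 = 13.6 kt.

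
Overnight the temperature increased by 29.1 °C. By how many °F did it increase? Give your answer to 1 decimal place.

A change of 1 °C equals a change of 1.8 °F: Δ°F = 29.1 × 1.8 = 52.4 °F.

52.4 °F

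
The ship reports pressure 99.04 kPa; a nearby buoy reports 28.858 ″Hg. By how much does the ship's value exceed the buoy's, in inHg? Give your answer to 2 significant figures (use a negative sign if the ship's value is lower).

0.39 inHg

the ship: 99.04 kPa = 29.2465 inHg.
Difference: 29.2465 − 28.8580 = 0.39 inHg.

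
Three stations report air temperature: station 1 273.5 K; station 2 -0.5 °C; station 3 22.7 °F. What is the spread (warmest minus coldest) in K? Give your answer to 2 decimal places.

station 1: 273.5 K = 0.350 °C.
station 3: 22.7 °F = -5.167 °C.
Spread: 0.350 − (-5.167) = 5.517 °C.

5.52 K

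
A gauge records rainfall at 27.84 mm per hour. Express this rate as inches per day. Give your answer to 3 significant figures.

26.3 in/day

27.84 mm/hour × 0.0393701 in/mm × 24 hour/day = 26.3 in/day.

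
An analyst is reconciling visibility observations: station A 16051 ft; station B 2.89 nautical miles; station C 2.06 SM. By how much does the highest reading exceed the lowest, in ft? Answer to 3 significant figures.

station B: 2.89 nmi = 17559.97 ft.
station C: 2.06 SM = 10876.80 ft.
Spread: 17559.97 − 10876.80 = 6680 ft.

6680 ft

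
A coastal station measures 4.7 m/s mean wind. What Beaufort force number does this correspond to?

Beaufort force 3

4.7 m/s lies in the Beaufort 3 band (gentle breeze, 3.4–5.4 m/s).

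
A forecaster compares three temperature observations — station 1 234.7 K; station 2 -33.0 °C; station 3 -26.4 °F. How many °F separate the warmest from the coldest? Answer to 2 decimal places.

10.81 °F

station 1: 234.7 K = -38.450 °C.
station 3: -26.4 °F = -32.444 °C.
Spread: (-32.444) − (-38.450) = 6.006 °C = 10.81 °F.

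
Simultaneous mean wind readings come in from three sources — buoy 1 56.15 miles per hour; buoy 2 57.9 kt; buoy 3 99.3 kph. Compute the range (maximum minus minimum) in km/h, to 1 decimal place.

buoy 1: 56.15 mph = 90.365 km/h.
buoy 2: 57.9 kt = 107.231 km/h.
Spread: 107.231 − 90.365 = 16.9 km/h.

16.9 km/h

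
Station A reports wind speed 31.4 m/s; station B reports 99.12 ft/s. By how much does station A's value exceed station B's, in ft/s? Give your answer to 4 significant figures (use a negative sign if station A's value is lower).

3.898 ft/s

station A: 31.4 m/s = 103.01837 ft/s.
Difference: 103.01837 − 99.12000 = 3.898 ft/s.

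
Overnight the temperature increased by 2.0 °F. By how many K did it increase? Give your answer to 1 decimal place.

1.1 K

A change of 1 °C equals a change of 1.8 °F: ΔK = 2.0 × 0.5556 = 1.1 K.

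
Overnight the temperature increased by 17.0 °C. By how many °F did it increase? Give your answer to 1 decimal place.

For a temperature change the 32° offset cancels: Δ°F = 17.0 × 1.8 = 30.6 °F.

30.6 °F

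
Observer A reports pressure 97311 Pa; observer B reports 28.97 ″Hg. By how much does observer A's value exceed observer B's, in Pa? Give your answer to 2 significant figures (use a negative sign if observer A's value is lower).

observer B: 28.97 inHg = 98103.69 Pa.
Difference: 97311.00 − 98103.69 = -790 Pa.

-790 Pa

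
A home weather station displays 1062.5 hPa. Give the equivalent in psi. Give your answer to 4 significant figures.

15.41 psi

1 hPa = 0.0145038 psi, so 1062.5 × 0.0145038 = 15.41 psi.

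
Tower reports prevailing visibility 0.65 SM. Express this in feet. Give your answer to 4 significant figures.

1 SM = 5280 ft, so 0.65 × 5280 = 3432 ft.

3432 ft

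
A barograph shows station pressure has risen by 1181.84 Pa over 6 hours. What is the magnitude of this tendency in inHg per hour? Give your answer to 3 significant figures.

1181.84 Pa / 6 h × 0.0002953 inHg/Pa = 0.0582 inHg/h.

0.0582 inHg per hour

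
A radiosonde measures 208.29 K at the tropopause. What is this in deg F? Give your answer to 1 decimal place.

-84.7 °F

First to °C: -64.86 °C.
Then to °F: -84.7 °F.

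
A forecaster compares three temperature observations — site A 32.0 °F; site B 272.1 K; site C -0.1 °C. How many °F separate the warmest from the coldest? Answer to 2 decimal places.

site A: 32.0 °F = 0.000 °C.
site B: 272.1 K = -1.050 °C.
Spread: 0.000 − (-1.050) = 1.050 °C = 1.89 °F.

1.89 °F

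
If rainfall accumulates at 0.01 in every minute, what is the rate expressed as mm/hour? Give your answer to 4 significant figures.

0.01 in/minute × 25.4 mm/in × 60 minute/hour = 15.24 mm/hour.

15.24 mm/hour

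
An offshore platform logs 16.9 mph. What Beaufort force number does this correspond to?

Beaufort force 4

16.9 mph = 7.6 m/s, which is Beaufort 4 (moderate breeze, 5.5–7.9 m/s).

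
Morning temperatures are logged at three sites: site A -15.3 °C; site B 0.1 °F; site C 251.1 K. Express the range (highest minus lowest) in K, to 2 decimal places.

site B: 0.1 °F = -17.722 °C.
site C: 251.1 K = -22.050 °C.
Spread: (-15.300) − (-22.050) = 6.750 °C.

6.75 K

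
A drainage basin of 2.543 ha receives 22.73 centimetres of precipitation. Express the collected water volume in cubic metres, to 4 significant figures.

5780 cubic metres

Depth: 22.73 cm × 10 = 227.3 mm.
Area: 2.543 ha = 25430 m².
1 mm over 1 m² is 1 L, so volume = 227.3 × 25430 = 5780239 L = 5780 m³.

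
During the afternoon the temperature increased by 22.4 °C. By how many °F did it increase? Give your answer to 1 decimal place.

Converting a difference, only the 9/5 scale factor applies: Δ°F = 22.4 × 1.8 = 40.3 °F.

40.3 °F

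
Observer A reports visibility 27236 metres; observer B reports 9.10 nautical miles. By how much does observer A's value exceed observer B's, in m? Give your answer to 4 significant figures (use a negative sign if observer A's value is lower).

observer B: 9.10 nmi = 16853.20 m.
Difference: 27236.00 − 16853.20 = 10380 m.

10380 m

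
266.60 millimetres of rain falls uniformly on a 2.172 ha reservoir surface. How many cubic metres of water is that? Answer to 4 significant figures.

Area: 2.172 ha = 21720 m².
1 mm over 1 m² is 1 L, so volume = 266.6 × 21720 = 5790552 L = 5791 m³.

5791 cubic metres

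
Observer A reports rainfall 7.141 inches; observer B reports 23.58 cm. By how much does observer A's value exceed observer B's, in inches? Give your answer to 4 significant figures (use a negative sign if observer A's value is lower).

-2.142 in

observer B: 23.58 cm = 9.28346 in.
Difference: 7.14100 − 9.28346 = -2.142 in.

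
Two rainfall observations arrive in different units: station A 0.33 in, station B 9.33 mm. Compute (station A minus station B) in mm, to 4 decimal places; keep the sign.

-0.9480 mm

station A: 0.33 in = 8.382000 mm.
Difference: 8.382000 − 9.330000 = -0.9480 mm.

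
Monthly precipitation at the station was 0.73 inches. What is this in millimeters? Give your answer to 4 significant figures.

1 in = 25.4 mm, so 0.73 × 25.4 = 18.54 mm.

18.54 mm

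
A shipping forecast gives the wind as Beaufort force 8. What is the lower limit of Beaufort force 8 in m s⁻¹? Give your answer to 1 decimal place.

17.2 m/s

Beaufort 8 (gale) spans 17.2–20.7 m/s.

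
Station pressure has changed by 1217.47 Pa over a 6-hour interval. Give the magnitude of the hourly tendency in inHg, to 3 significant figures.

0.0599 inHg per hour

1217.47 Pa / 6 h × 0.0002953 inHg/Pa = 0.0599 inHg/h.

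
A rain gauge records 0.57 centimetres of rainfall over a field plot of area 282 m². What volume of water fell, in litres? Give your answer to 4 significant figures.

Depth: 0.57 cm × 10 = 5.7 mm.
1 mm over 1 m² is 1 L, so volume = 5.7 × 282 = 1607.4 L ≈ 1607 L.

1607 litres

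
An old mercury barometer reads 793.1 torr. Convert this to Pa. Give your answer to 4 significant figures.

1 mmHg = 133.322 Pa, so 793.1 × 133.322 = 105700 Pa.

105700 Pa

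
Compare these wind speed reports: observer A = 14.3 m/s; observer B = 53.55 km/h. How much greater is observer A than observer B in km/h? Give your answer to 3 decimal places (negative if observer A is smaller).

-2.070 km/h

observer A: 14.3 m/s = 51.48000 km/h.
Difference: 51.48000 − 53.55000 = -2.070 km/h.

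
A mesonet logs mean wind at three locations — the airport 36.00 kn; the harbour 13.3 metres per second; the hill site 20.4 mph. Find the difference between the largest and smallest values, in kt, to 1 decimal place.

the harbour: 13.3 m/s = 25.853 kt.
the hill site: 20.4 mph = 17.727 kt.
Spread: 36.000 − 17.727 = 18.3 kt.

18.3 kt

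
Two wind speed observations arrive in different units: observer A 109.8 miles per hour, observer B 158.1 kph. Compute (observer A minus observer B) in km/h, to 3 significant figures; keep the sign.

observer A: 109.8 mph = 176.706 km/h.
Difference: 176.706 − 158.100 = 18.6 km/h.

18.6 km/h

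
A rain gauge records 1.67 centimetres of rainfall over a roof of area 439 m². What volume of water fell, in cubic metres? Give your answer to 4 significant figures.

7.331 cubic metres

Depth: 1.67 cm × 10 = 16.7 mm.
1 mm over 1 m² is 1 L, so volume = 16.7 × 439 = 7331.3 L = 7.331 m³.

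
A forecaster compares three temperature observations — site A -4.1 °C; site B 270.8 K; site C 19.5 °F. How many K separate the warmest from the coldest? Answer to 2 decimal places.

4.59 K

site B: 270.8 K = -2.350 °C.
site C: 19.5 °F = -6.944 °C.
Spread: (-2.350) − (-6.944) = 4.594 °C.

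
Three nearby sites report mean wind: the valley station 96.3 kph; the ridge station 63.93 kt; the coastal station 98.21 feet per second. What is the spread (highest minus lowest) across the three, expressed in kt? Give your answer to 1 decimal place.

11.9 kt

the valley station: 96.3 km/h = 51.998 kt.
the coastal station: 98.21 ft/s = 58.188 kt.
Spread: 63.930 − 51.998 = 11.9 kt.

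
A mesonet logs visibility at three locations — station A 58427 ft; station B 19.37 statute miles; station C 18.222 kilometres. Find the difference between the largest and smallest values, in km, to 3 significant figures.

station A: 58427 ft = 17.809 km.
station B: 19.37 SM = 31.173 km.
Spread: 31.173 − 17.809 = 13.4 km.

13.4 km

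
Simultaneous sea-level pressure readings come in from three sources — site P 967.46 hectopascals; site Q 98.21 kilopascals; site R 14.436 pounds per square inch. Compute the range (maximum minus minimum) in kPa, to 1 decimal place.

site P: 967.46 hPa = 96.746 kPa.
site R: 14.436 psi = 99.533 kPa.
Spread: 99.533 − 96.746 = 2.8 kPa.

2.8 kPa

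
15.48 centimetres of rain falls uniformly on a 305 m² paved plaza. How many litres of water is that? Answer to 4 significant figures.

47210 litres

Depth: 15.48 cm × 10 = 154.8 mm.
1 mm over 1 m² is 1 L, so volume = 154.8 × 305 = 47214 L ≈ 47210 L.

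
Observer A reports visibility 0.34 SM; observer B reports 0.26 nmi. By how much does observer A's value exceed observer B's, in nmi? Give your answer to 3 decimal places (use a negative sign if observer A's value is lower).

0.035 nmi

observer A: 0.34 SM = 0.29545 nmi.
Difference: 0.29545 − 0.26000 = 0.035 nmi.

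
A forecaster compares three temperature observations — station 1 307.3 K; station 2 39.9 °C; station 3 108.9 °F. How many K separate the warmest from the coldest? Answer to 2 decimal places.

station 1: 307.3 K = 34.150 °C.
station 3: 108.9 °F = 42.722 °C.
Spread: 42.722 − 34.150 = 8.572 °C.

8.57 K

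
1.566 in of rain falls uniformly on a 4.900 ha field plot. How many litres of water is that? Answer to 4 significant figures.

Depth: 1.566 in × 25.4 = 39.7764 mm.
Area: 4.900 ha = 49000 m².
1 mm over 1 m² is 1 L, so volume = 39.7764 × 49000 = 1949043.6 L ≈ 1949000 L.

1949000 litres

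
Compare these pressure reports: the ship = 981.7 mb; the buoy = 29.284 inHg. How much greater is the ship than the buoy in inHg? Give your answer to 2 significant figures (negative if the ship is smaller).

-0.29 inHg

the ship: 981.7 mb = 28.9896 inHg.
Difference: 28.9896 − 29.2840 = -0.29 inHg.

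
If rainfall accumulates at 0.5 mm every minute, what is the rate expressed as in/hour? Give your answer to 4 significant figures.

1.181 in/hour

0.5 mm/minute × 0.0393701 in/mm × 60 minute/hour = 1.181 in/hour.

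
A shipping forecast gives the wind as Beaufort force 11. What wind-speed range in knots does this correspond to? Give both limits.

Beaufort 11 (violent storm) spans 56–63 knots.

56 to 63 kt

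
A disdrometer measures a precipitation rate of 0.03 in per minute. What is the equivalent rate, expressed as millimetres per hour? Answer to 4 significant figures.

0.03 in/minute × 25.4 mm/in × 60 minute/hour = 45.72 mm/hour.

45.72 mm/hour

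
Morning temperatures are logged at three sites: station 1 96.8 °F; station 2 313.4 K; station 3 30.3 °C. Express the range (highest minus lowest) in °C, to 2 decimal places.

station 1: 96.8 °F = 36.000 °C.
station 2: 313.4 K = 40.250 °C.
Spread: 40.250 − 30.300 = 9.950 °C.

9.95 °C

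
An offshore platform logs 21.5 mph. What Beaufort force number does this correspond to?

21.5 mph = 9.6 m/s, which is Beaufort 5 (fresh breeze, 8.0–10.7 m/s).

Beaufort force 5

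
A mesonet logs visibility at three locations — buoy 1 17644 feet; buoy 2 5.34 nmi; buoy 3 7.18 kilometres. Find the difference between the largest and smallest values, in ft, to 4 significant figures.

buoy 2: 5.34 nmi = 32446.46 ft.
buoy 3: 7.18 km = 23556.43 ft.
Spread: 32446.46 − 17644.00 = 14800 ft.

14800 ft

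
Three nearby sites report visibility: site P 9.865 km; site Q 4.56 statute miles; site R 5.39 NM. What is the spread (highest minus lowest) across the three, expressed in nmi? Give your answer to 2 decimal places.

1.43 nmi

site P: 9.865 km = 5.3267 nmi.
site Q: 4.56 SM = 3.9625 nmi.
Spread: 5.3900 − 3.9625 = 1.43 nmi.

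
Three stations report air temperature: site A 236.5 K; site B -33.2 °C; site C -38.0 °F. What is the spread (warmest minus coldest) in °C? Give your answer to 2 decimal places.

5.69 °C

site A: 236.5 K = -36.650 °C.
site C: -38.0 °F = -38.889 °C.
Spread: (-33.200) − (-38.889) = 5.689 °C.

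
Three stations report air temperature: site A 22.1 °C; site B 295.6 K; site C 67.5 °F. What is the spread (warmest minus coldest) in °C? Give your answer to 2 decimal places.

site B: 295.6 K = 22.450 °C.
site C: 67.5 °F = 19.722 °C.
Spread: 22.450 − 19.722 = 2.728 °C.

2.73 °C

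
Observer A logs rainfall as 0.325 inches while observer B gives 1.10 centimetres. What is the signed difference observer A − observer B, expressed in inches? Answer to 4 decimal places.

-0.1081 in

observer B: 1.10 cm = 0.433071 in.
Difference: 0.325000 − 0.433071 = -0.1081 in.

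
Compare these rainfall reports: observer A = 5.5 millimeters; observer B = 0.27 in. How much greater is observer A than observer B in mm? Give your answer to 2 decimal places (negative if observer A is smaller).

-1.36 mm

observer B: 0.27 in = 6.8580 mm.
Difference: 5.5000 − 6.8580 = -1.36 mm.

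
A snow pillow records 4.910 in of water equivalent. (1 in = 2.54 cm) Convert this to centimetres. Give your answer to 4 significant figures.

1 in = 2.54 cm, so 4.910 × 2.54 = 12.47 cm.

12.47 cm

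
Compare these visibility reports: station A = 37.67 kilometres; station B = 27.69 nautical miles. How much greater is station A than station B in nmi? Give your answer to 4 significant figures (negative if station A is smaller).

station A: 37.67 km = 20.34017 nmi.
Difference: 20.34017 − 27.69000 = -7.350 nmi.

-7.350 nmi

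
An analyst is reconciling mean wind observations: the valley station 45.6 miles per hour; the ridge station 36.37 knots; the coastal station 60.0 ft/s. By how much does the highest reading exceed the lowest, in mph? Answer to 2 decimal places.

the ridge station: 36.37 kt = 41.8538 mph.
the coastal station: 60.0 ft/s = 40.9091 mph.
Spread: 45.6000 − 40.9091 = 4.69 mph.

4.69 mph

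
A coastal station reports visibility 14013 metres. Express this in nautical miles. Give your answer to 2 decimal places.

1 m = 0.000539957 nmi, so 14013 × 0.000539957 = 7.57 nmi.

7.57 nmi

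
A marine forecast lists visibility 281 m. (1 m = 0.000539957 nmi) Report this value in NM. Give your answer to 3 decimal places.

0.152 nmi

1 m = 0.000539957 nmi, so 281 × 0.000539957 = 0.152 nmi.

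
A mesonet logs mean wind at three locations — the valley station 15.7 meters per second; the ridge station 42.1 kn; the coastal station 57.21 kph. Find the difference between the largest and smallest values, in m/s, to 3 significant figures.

the ridge station: 42.1 kt = 21.6581 m/s.
the coastal station: 57.21 km/h = 15.8917 m/s.
Spread: 21.6581 − 15.7000 = 5.96 m/s.

5.96 m/s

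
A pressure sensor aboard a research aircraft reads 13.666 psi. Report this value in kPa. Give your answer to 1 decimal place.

1 psi = 6.89476 kPa, so 13.666 × 6.89476 = 94.2 kPa.

94.2 kPa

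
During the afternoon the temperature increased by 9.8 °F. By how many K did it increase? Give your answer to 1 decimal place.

For a temperature change the 32° offset cancels: ΔK = 9.8 × 0.5556 = 5.4 K.

5.4 K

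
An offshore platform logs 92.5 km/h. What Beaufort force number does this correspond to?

92.5 km/h = 25.7 m/s, which is Beaufort 10 (storm, 24.5–28.4 m/s).

Beaufort force 10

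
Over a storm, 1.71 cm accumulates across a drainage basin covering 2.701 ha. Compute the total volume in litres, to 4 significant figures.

Depth: 1.71 cm × 10 = 17.1 mm.
Area: 2.701 ha = 27010 m².
1 mm over 1 m² is 1 L, so volume = 17.1 × 27010 = 461871 L ≈ 461900 L.

461900 litres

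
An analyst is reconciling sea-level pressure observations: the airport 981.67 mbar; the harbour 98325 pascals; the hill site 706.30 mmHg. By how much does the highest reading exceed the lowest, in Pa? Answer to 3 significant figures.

the airport: 981.67 mb = 98167.00 Pa.
the hill site: 706.30 mmHg = 94165.60 Pa.
Spread: 98325.00 − 94165.60 = 4160 Pa.

4160 Pa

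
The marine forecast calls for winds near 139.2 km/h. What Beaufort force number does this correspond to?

139.2 km/h = 38.7 m/s, which is Beaufort 12 (hurricane force, ≥32.7 m/s).

Beaufort force 12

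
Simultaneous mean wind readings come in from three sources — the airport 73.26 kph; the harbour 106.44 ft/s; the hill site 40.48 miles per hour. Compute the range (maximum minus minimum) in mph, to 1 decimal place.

the airport: 73.26 km/h = 45.522 mph.
the harbour: 106.44 ft/s = 72.573 mph.
Spread: 72.573 − 40.480 = 32.1 mph.

32.1 mph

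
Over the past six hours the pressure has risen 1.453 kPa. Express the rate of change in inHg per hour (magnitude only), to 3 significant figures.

0.0715 inHg per hour

1.453 kPa / 6 h × 0.2953 inHg/kPa = 0.0715 inHg/h.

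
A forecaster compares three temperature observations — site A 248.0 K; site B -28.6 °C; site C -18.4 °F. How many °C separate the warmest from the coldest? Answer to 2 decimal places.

site A: 248.0 K = -25.150 °C.
site C: -18.4 °F = -28.000 °C.
Spread: (-25.150) − (-28.600) = 3.450 °C.

3.45 °C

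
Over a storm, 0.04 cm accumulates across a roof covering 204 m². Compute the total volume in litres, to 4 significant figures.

Depth: 0.04 cm × 10 = 0.4 mm.
1 mm over 1 m² is 1 L, so volume = 0.4 × 204 = 81.6 L ≈ 81.60 L.

81.60 litres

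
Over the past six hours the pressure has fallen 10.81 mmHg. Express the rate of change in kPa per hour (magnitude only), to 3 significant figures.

0.240 kPa per hour

10.81 mmHg / 6 h × 0.133322 kPa/mmHg = 0.240 kPa/h.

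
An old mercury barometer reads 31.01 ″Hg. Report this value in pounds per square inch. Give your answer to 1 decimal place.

1 inHg = 0.491154 psi, so 31.01 × 0.491154 = 15.2 psi.

15.2 psi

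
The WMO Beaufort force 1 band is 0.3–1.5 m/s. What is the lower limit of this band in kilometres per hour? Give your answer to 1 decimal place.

0.3–1.5 m/s × 3.6 = 1.1–5.4 km/h.

1.1 km/h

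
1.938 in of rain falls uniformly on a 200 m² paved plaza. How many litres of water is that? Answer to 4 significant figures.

Depth: 1.938 in × 25.4 = 49.2252 mm.
1 mm over 1 m² is 1 L, so volume = 49.2252 × 200 = 9845.04 L ≈ 9845 L.

9845 litres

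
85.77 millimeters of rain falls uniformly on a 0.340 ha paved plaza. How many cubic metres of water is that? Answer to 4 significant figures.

Area: 0.340 ha = 3400 m².
1 mm over 1 m² is 1 L, so volume = 85.77 × 3400 = 291618 L = 291.6 m³.

291.6 cubic metres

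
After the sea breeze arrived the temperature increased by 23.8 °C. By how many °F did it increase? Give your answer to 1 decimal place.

For a temperature change the 32° offset cancels: Δ°F = 23.8 × 1.8 = 42.8 °F.

42.8 °F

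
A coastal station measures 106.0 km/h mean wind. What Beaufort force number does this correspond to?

Beaufort force 11

106.0 km/h = 29.4 m/s, which is Beaufort 11 (violent storm, 28.5–32.6 m/s).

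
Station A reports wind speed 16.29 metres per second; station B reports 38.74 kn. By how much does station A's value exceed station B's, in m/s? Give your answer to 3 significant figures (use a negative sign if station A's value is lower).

station B: 38.74 kt = 19.9296 m/s.
Difference: 16.2900 − 19.9296 = -3.64 m/s.

-3.64 m/s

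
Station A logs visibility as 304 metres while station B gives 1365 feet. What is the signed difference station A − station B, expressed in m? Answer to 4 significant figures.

station B: 1365 ft = 416.052 m.
Difference: 304.000 − 416.052 = -112.1 m.

-112.1 m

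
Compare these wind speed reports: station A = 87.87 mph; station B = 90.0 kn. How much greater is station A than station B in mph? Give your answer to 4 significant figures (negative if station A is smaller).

station B: 90.0 kt = 103.5702 mph.
Difference: 87.8700 − 103.5702 = -15.70 mph.

-15.70 mph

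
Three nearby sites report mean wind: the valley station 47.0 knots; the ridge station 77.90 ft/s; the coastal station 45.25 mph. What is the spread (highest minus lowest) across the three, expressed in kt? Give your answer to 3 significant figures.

the ridge station: 77.90 ft/s = 46.1545 kt.
the coastal station: 45.25 mph = 39.3212 kt.
Spread: 47.0000 − 39.3212 = 7.68 kt.

7.68 kt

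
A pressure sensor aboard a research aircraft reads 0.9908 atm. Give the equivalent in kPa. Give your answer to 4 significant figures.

100.4 kPa

1 atm = 101.325 kPa, so 0.9908 × 101.325 = 100.4 kPa.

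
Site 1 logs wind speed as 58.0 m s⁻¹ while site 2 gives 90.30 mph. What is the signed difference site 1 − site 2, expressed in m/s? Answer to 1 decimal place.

site 2: 90.30 mph = 40.368 m/s.
Difference: 58.000 − 40.368 = 17.6 m/s.

17.6 m/s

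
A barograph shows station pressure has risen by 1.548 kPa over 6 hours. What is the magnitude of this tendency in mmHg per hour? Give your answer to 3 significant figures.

1.94 mmHg per hour

1.548 kPa / 6 h × 7.50062 mmHg/kPa = 1.94 mmHg/h.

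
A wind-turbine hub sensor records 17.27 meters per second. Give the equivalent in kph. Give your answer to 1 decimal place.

1 m/s = 3.6 km/h, so 17.27 × 3.6 = 62.2 km/h.

62.2 km/h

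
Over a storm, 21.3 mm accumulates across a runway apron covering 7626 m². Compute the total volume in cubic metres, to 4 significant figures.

162.4 cubic metres

1 mm over 1 m² is 1 L, so volume = 21.3 × 7626 = 162433.8 L = 162.4 m³.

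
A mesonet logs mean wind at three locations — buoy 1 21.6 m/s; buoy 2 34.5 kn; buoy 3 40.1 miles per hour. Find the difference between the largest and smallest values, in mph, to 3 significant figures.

8.62 mph

buoy 1: 21.6 m/s = 48.3178 mph.
buoy 2: 34.5 kt = 39.7019 mph.
Spread: 48.3178 − 39.7019 = 8.62 mph.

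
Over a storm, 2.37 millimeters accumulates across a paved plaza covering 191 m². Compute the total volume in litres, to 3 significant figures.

1 mm over 1 m² is 1 L, so volume = 2.37 × 191 = 452.67 L ≈ 453 L.

453 litres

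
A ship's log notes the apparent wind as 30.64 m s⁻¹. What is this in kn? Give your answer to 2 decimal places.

1 m/s = 1.94384 kt, so 30.64 × 1.94384 = 59.56 kt.

59.56 kt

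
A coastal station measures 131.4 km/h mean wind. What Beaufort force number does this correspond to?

131.4 km/h = 36.5 m/s, which is Beaufort 12 (hurricane force, ≥32.7 m/s).

Beaufort force 12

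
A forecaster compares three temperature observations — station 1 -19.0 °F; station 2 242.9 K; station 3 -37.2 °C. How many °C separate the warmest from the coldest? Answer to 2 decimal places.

8.87 °C

station 1: -19.0 °F = -28.333 °C.
station 2: 242.9 K = -30.250 °C.
Spread: (-28.333) − (-37.200) = 8.867 °C.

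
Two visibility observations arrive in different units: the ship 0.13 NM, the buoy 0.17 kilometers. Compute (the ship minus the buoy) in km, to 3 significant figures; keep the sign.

0.0708 km

the ship: 0.13 nmi = 0.240760 km.
Difference: 0.240760 − 0.170000 = 0.0708 km.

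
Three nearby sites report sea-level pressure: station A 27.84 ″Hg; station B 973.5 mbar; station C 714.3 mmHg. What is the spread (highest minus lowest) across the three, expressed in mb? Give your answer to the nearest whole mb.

31 mb

station A: 27.84 inHg = 942.77 mb.
station C: 714.3 mmHg = 952.32 mb.
Spread: 973.50 − 942.77 = 31 mb.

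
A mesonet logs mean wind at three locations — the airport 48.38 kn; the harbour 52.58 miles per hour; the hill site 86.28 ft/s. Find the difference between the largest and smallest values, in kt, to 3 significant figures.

the harbour: 52.58 mph = 45.6908 kt.
the hill site: 86.28 ft/s = 51.1195 kt.
Spread: 51.1195 − 45.6908 = 5.43 kt.

5.43 kt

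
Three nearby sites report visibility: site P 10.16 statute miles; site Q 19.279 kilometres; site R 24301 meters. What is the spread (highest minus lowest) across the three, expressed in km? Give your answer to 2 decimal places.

site P: 10.16 SM = 16.3509 km.
site R: 24301 m = 24.3010 km.
Spread: 24.3010 − 16.3509 = 7.95 km.

7.95 km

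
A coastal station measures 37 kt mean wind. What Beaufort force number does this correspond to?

37 kt lies in the Beaufort 8 band (gale, 34–40 kt).

Beaufort force 8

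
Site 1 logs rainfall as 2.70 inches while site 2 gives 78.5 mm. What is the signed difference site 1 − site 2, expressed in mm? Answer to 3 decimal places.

-9.920 mm

site 1: 2.70 in = 68.58000 mm.
Difference: 68.58000 − 78.50000 = -9.920 mm.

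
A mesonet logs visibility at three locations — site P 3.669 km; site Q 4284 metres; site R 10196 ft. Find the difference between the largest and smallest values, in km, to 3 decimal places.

1.176 km

site Q: 4284 m = 4.28400 km.
site R: 10196 ft = 3.10774 km.
Spread: 4.28400 − 3.10774 = 1.176 km.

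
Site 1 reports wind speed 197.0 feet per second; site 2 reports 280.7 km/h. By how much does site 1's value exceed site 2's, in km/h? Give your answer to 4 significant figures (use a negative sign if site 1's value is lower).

-64.54 km/h

site 1: 197.0 ft/s = 216.1642 km/h.
Difference: 216.1642 − 280.7000 = -64.54 km/h.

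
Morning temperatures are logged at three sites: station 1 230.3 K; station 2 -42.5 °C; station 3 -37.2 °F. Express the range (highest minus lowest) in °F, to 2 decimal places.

7.93 °F

station 1: 230.3 K = -42.850 °C.
station 3: -37.2 °F = -38.444 °C.
Spread: (-38.444) − (-42.850) = 4.406 °C = 7.93 °F.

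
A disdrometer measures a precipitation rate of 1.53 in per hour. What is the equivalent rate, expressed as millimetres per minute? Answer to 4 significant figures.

0.6477 mm/minute

1.53 in/hour × 25.4 mm/in × 0.0166667 hour/minute = 0.6477 mm/minute.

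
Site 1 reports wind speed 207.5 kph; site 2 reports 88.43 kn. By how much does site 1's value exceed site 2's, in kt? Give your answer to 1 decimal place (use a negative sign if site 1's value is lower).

site 1: 207.5 km/h = 112.041 kt.
Difference: 112.041 − 88.430 = 23.6 kt.

23.6 kt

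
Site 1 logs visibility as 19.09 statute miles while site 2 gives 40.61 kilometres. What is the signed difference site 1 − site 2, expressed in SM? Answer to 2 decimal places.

site 2: 40.61 km = 25.2339 SM.
Difference: 19.0900 − 25.2339 = -6.14 SM.

-6.14 SM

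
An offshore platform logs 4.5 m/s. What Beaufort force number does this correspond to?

Beaufort force 3

4.5 m/s lies in the Beaufort 3 band (gentle breeze, 3.4–5.4 m/s).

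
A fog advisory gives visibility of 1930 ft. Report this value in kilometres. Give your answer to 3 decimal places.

1 ft = 0.0003048 km, so 1930 × 0.0003048 = 0.588 km.

0.588 km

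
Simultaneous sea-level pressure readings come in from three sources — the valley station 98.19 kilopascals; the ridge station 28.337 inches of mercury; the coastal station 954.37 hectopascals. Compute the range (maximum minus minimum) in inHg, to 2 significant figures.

the valley station: 98.19 kPa = 28.9955 inHg.
the coastal station: 954.37 hPa = 28.1825 inHg.
Spread: 28.9955 − 28.1825 = 0.81 inHg.

0.81 inHg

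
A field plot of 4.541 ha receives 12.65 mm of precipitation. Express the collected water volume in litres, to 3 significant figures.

Area: 4.541 ha = 45410 m².
1 mm over 1 m² is 1 L, so volume = 12.65 × 45410 = 574436.5 L ≈ 574000 L.

574000 litres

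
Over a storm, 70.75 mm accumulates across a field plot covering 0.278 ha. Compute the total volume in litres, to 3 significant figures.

Area: 0.278 ha = 2780 m².
1 mm over 1 m² is 1 L, so volume = 70.75 × 2780 = 196685 L ≈ 197000 L.

197000 litres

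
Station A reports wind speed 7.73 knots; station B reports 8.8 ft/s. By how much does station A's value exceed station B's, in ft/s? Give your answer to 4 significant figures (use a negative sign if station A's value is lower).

station A: 7.73 kt = 13.04677 ft/s.
Difference: 13.04677 − 8.80000 = 4.247 ft/s.

4.247 ft/s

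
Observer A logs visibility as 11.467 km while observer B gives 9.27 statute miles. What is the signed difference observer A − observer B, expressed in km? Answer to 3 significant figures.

-3.45 km

observer B: 9.27 SM = 14.9186 km.
Difference: 11.4670 − 14.9186 = -3.45 km.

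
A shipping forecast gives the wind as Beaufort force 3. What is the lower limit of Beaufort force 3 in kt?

7 kt

Beaufort 3 (gentle breeze) spans 7–10 knots.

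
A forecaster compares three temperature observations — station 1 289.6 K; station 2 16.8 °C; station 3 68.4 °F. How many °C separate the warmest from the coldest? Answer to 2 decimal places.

3.77 °C

station 1: 289.6 K = 16.450 °C.
station 3: 68.4 °F = 20.222 °C.
Spread: 20.222 − 16.450 = 3.772 °C.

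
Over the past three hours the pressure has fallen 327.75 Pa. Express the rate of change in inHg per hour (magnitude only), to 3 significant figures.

0.0323 inHg per hour

327.75 Pa / 3 h × 0.0002953 inHg/Pa = 0.0323 inHg/h.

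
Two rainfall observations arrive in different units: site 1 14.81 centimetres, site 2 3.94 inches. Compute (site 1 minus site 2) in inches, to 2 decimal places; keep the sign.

site 1: 14.81 cm = 5.8307 in.
Difference: 5.8307 − 3.9400 = 1.89 in.

1.89 in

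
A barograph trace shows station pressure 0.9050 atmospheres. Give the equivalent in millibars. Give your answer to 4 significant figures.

917.0 mb

1 atm = 1013.25 mb, so 0.9050 × 1013.25 = 917.0 mb.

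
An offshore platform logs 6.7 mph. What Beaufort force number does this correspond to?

Beaufort force 2

6.7 mph = 3.0 m/s, which is Beaufort 2 (light breeze, 1.6–3.3 m/s).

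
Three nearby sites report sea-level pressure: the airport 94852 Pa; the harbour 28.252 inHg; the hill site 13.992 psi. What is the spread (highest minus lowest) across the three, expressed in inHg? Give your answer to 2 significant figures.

the airport: 94852 Pa = 28.0098 inHg.
the hill site: 13.992 psi = 28.4880 inHg.
Spread: 28.4880 − 28.0098 = 0.48 inHg.

0.48 inHg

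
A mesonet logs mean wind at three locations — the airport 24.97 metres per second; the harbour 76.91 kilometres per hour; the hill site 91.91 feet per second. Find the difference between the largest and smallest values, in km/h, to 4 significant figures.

the airport: 24.97 m/s = 89.8920 km/h.
the hill site: 91.91 ft/s = 100.8510 km/h.
Spread: 100.8510 − 76.9100 = 23.94 km/h.

23.94 km/h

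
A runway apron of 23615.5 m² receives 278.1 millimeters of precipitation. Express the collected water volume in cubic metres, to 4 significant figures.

6567 cubic metres

1 mm over 1 m² is 1 L, so volume = 278.1 × 23615.5 = 6567470.6 L = 6567 m³.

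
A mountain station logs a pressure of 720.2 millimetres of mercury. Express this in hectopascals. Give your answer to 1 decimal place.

1 mmHg = 1.33322 hPa, so 720.2 × 1.33322 = 960.2 hPa.

960.2 hPa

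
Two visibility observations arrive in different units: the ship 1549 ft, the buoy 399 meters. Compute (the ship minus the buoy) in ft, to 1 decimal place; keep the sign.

the buoy: 399 m = 1309.055 ft.
Difference: 1549.000 − 1309.055 = 239.9 ft.

239.9 ft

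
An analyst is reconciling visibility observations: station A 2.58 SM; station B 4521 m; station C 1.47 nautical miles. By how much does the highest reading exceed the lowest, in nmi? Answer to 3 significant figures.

station A: 2.58 SM = 2.24196 nmi.
station B: 4521 m = 2.44114 nmi.
Spread: 2.44114 − 1.47000 = 0.971 nmi.

0.971 nmi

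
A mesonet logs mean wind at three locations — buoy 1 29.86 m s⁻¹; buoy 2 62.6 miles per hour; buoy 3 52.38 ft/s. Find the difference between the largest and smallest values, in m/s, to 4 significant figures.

buoy 2: 62.6 mph = 27.9847 m/s.
buoy 3: 52.38 ft/s = 15.9654 m/s.
Spread: 29.8600 − 15.9654 = 13.89 m/s.

13.89 m/s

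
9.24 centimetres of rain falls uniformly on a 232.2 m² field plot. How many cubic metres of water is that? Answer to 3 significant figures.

21.5 cubic metres

Depth: 9.24 cm × 10 = 92.4 mm.
1 mm over 1 m² is 1 L, so volume = 92.4 × 232.2 = 21455.28 L = 21.5 m³.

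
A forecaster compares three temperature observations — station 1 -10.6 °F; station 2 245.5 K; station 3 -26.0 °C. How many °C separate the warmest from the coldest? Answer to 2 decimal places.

3.98 °C

station 1: -10.6 °F = -23.667 °C.
station 2: 245.5 K = -27.650 °C.
Spread: (-23.667) − (-27.650) = 3.983 °C.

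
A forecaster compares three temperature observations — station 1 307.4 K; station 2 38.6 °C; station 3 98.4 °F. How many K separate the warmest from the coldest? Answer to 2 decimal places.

station 1: 307.4 K = 34.250 °C.
station 3: 98.4 °F = 36.889 °C.
Spread: 38.600 − 34.250 = 4.350 °C.

4.35 K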